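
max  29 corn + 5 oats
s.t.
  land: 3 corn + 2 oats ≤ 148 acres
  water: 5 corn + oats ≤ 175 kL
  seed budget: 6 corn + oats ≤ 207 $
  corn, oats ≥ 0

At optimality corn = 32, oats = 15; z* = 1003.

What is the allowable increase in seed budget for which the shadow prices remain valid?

Binding constraints: water, seed budget. The basis is B = [[5,1],[6,1]] with det -1.
Per unit increase in seed budget, x* moves by d = (1, -5).
The basis stays optimal until oats reaches 0; allowable increase = 3 $.

3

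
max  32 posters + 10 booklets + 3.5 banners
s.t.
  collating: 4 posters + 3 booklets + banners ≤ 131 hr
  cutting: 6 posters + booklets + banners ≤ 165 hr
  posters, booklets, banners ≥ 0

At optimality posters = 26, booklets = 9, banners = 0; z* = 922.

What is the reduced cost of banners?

-2.5

Both collating and cutting are binding at x*.
From A_Bᵀ y = c: 4·y_collating + 6·y_cutting = 32; 3·y_collating + 1·y_cutting = 10.
→ y_collating = 2 and y_cutting = 4.
Reduced cost of banners: c₃ − yᵀa₃ = 3.5 − (2·1 + 4·1) = 3.5 − 6 = -2.5.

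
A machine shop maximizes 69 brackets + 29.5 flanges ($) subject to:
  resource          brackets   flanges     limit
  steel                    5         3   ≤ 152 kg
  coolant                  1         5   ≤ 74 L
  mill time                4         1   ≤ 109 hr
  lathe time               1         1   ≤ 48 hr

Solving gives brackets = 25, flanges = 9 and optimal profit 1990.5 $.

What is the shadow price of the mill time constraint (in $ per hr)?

At the optimum: steel uses 152 of 152 (binding); coolant uses 70 of 74 (slack = 4); mill time uses 109 of 109 (binding); lathe time uses 34 of 48 (slack = 14).
By complementary slackness, y = 0 for the non-binding constraints.
From A_Bᵀ y = c: 5·y_steel + 4·y_mill time = 69; 3·y_steel + 1·y_mill time = 29.5.
→ y_steel = 7 and y_mill time = 8.5.
Shadow price of mill time = 8.5.

8.5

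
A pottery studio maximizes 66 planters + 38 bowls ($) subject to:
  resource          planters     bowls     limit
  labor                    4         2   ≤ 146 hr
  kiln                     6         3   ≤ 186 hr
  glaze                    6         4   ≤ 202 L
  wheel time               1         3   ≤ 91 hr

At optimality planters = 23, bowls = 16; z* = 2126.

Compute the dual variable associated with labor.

Check each constraint at x*: labor 124/146 (slack 22); kiln 186/186 (tight); glaze 202/202 (tight); wheel time 71/91 (slack 20).
Slack constraints have shadow price 0 (complementary slackness).
Dual feasibility on the basic columns requires 6·y_kiln + 6·y_glaze = 66, 3·y_kiln + 4·y_glaze = 38.
Solving: y_kiln = 6, y_glaze = 5.
Shadow price of labor = 0.

0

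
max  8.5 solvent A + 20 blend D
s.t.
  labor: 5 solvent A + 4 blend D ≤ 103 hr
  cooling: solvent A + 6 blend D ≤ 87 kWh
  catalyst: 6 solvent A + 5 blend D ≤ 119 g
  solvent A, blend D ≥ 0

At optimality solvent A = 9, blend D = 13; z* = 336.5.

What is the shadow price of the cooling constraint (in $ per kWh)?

2.5

Check each constraint at x*: labor 97/103 (slack 6); cooling 87/87 (tight); catalyst 119/119 (tight).
Since labor is not tight, its dual is 0.
From A_Bᵀ y = c: 1·y_cooling + 6·y_catalyst = 8.5; 6·y_cooling + 5·y_catalyst = 20.
This yields shadow prices y_cooling = 2.5, y_catalyst = 1.
Shadow price of cooling = 2.5.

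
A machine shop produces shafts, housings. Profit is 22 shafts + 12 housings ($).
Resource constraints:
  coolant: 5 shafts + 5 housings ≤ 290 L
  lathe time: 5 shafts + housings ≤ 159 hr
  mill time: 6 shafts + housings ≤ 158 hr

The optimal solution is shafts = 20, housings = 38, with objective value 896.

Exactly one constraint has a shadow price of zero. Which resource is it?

coolant: 290/290 (binding)
lathe time: 138/159 (slack 21)
mill time: 158/158 (binding)
By complementary slackness, a constraint with positive slack has shadow price 0 → lathe time.

lathe time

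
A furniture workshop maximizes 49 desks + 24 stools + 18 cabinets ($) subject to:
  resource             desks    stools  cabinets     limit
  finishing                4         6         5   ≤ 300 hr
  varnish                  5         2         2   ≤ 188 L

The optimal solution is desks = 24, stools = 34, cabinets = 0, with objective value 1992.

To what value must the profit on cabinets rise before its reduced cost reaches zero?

Both finishing and varnish are binding at x*.
The binding rows give the dual system: 4·y_finishing + 5·y_varnish = 49 and 6·y_finishing + 2·y_varnish = 24.
Solving: y_finishing = 1, y_varnish = 9.
cabinets enters the basis when its profit ≥ yᵀa₃ = 1·5 + 9·2 = 23.

23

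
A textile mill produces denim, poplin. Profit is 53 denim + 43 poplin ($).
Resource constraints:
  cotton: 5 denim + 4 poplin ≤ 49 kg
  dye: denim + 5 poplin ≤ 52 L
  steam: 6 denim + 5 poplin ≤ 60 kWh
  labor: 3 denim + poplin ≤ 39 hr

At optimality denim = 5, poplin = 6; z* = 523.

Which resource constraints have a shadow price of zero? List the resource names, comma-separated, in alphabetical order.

cotton: 49/49 (binding)
dye: 35/52 (slack 17)
steam: 60/60 (binding)
labor: 21/39 (slack 18)
By complementary slackness, a constraint with positive slack has shadow price 0 → dye, labor.

dye, labor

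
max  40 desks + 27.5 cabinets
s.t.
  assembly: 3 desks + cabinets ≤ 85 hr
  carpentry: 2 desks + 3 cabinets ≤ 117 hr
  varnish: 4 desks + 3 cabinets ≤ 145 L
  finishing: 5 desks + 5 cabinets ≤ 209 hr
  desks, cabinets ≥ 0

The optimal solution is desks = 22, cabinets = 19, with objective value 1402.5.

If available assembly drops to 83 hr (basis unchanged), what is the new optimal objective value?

Binding: assembly and varnish. Non-binding: carpentry (16 unused), finishing (4 unused).
Slack constraints have shadow price 0 (complementary slackness).
The binding rows give the dual system: 3·y_assembly + 4·y_varnish = 40 and 1·y_assembly + 3·y_varnish = 27.5.
This yields shadow prices y_assembly = 2, y_varnish = 8.5.
Δz = y_assembly·Δb = 2 × (-2) = -4, so new z* = 1402.5 − 4 = 1398.5.

1398.5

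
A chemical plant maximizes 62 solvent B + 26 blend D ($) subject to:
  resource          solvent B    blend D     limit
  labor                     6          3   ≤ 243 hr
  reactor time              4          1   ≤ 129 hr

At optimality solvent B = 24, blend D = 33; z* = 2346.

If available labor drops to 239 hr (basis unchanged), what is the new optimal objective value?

At the optimum: labor uses 243 of 243 (binding); reactor time uses 129 of 129 (binding).
From A_Bᵀ y = c: 6·y_labor + 4·y_reactor time = 62; 3·y_labor + 1·y_reactor time = 26.
This yields shadow prices y_labor = 7, y_reactor time = 5.
Δz = y_labor·Δb = 7 × (-4) = -28, so new z* = 2346 − 28 = 2318.

2318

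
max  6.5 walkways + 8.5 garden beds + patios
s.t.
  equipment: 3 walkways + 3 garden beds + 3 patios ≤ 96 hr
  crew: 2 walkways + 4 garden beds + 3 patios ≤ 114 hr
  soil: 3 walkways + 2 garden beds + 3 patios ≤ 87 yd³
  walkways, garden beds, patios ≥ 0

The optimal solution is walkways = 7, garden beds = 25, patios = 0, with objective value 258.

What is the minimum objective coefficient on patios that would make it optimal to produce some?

7.5

At the optimum: equipment uses 96 of 96 (binding); crew uses 114 of 114 (binding); soil uses 71 of 87 (slack = 16).
By complementary slackness, y = 0 for the non-binding constraint.
From A_Bᵀ y = c: 3·y_equipment + 2·y_crew = 6.5; 3·y_equipment + 4·y_crew = 8.5.
Solving: y_equipment = 1.5, y_crew = 1.
patios enters the basis when its profit ≥ yᵀa₃ = 1.5·3 + 1·3 = 7.5.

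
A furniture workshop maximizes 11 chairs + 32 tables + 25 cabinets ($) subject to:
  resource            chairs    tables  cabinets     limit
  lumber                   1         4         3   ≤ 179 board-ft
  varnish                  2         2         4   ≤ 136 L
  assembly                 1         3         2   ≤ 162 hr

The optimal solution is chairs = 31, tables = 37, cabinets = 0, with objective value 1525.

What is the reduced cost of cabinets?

-4

Check each constraint at x*: lumber 179/179 (tight); varnish 136/136 (tight); assembly 142/162 (slack 20).
Slack constraints have shadow price 0 (complementary slackness).
From A_Bᵀ y = c: 1·y_lumber + 2·y_varnish = 11; 4·y_lumber + 2·y_varnish = 32.
Solving: y_lumber = 7, y_varnish = 2.
Reduced cost of cabinets: c₃ − yᵀa₃ = 25 − (7·3 + 2·4) = 25 − 29 = -4.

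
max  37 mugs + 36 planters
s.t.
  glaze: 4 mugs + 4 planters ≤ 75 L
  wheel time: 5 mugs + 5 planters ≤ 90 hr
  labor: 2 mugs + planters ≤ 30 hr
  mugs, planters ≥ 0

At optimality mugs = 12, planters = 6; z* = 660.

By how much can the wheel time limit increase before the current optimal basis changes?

Binding constraints: wheel time, labor. The basis is B = [[5,5],[2,1]] with det -5.
Per unit increase in wheel time, x* moves by d = (-0.2, 0.4).
The basis stays optimal until glaze becomes binding; allowable increase = 3.75 hr.

3.75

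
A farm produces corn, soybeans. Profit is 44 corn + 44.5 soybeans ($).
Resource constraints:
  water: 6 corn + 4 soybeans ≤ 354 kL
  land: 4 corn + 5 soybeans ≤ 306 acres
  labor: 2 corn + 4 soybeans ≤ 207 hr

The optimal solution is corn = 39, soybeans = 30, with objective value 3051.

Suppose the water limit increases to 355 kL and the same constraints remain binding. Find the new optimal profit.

Check each constraint at x*: water 354/354 (tight); land 306/306 (tight); labor 198/207 (slack 9).
Slack constraints have shadow price 0 (complementary slackness).
The binding rows give the dual system: 6·y_water + 4·y_land = 44 and 4·y_water + 5·y_land = 44.5.
→ y_water = 3 and y_land = 6.5.
Δz = y_water·Δb = 3 × (1) = 3, so new z* = 3051 + 3 = 3054.

3054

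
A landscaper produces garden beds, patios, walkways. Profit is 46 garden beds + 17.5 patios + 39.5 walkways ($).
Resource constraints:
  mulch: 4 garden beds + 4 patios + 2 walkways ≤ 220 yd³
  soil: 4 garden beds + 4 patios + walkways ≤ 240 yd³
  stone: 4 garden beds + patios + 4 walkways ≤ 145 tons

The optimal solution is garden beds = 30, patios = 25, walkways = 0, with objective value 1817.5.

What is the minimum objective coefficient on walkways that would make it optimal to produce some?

Check each constraint at x*: mulch 220/220 (tight); soil 220/240 (slack 20); stone 145/145 (tight).
By complementary slackness, y = 0 for the non-binding constraint.
The binding rows give the dual system: 4·y_mulch + 4·y_stone = 46 and 4·y_mulch + 1·y_stone = 17.5.
→ y_mulch = 2 and y_stone = 9.5.
walkways enters the basis when its profit ≥ yᵀa₃ = 2·2 + 9.5·4 = 42.

42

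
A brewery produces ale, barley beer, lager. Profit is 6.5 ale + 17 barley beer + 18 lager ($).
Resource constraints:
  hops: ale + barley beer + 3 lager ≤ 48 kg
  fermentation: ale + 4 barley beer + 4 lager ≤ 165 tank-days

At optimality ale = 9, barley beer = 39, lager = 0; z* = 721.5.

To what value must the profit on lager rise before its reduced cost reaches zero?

Check each constraint at x*: hops 48/48 (tight); fermentation 165/165 (tight).
Dual feasibility on the basic columns requires 1·y_hops + 1·y_fermentation = 6.5, 1·y_hops + 4·y_fermentation = 17.
Solving: y_hops = 3, y_fermentation = 3.5.
lager enters the basis when its profit ≥ yᵀa₃ = 3·3 + 3.5·4 = 23.

23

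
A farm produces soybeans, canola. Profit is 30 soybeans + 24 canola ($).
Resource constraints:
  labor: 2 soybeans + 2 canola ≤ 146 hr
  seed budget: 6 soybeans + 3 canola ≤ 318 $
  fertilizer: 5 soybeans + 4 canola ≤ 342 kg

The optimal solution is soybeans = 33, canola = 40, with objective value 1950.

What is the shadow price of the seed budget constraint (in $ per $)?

2

Binding: labor and seed budget. Non-binding: fertilizer (17 unused).
Since fertilizer is not tight, its dual is 0.
Dual feasibility on the basic columns requires 2·y_labor + 6·y_seed budget = 30, 2·y_labor + 3·y_seed budget = 24.
→ y_labor = 9 and y_seed budget = 2.
Shadow price of seed budget = 2.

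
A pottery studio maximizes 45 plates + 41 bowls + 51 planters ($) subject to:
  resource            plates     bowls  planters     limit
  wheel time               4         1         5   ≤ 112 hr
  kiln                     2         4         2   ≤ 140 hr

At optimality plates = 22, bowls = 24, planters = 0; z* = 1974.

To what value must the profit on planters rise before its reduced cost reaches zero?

52

At the optimum: wheel time uses 112 of 112 (binding); kiln uses 140 of 140 (binding).
Dual feasibility on the basic columns requires 4·y_wheel time + 2·y_kiln = 45, 1·y_wheel time + 4·y_kiln = 41.
Solving: y_wheel time = 7, y_kiln = 8.5.
planters enters the basis when its profit ≥ yᵀa₃ = 7·5 + 8.5·2 = 52.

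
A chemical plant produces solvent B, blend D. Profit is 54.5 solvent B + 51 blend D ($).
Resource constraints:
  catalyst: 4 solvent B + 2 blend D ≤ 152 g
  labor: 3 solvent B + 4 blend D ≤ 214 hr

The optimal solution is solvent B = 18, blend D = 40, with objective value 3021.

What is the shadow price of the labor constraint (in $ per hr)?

At the optimum: catalyst uses 152 of 152 (binding); labor uses 214 of 214 (binding).
From A_Bᵀ y = c: 4·y_catalyst + 3·y_labor = 54.5; 2·y_catalyst + 4·y_labor = 51.
→ y_catalyst = 6.5 and y_labor = 9.5.
Shadow price of labor = 9.5.

9.5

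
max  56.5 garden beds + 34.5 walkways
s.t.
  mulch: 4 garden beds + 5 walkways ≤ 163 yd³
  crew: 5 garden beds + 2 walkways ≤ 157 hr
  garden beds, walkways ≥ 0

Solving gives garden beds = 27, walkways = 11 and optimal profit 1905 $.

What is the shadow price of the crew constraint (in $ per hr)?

At the optimum: mulch uses 163 of 163 (binding); crew uses 157 of 157 (binding).
From A_Bᵀ y = c: 4·y_mulch + 5·y_crew = 56.5; 5·y_mulch + 2·y_crew = 34.5.
This yields shadow prices y_mulch = 3.5, y_crew = 8.5.
Shadow price of crew = 8.5.

8.5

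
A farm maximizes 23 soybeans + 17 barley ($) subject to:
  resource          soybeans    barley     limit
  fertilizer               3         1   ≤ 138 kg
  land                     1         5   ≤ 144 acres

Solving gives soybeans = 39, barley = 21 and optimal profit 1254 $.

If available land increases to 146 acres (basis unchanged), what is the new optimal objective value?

Both fertilizer and land are binding at x*.
Dual feasibility on the basic columns requires 3·y_fertilizer + 1·y_land = 23, 1·y_fertilizer + 5·y_land = 17.
→ y_fertilizer = 7 and y_land = 2.
Δz = y_land·Δb = 2 × (2) = 4, so new z* = 1254 + 4 = 1258.

1258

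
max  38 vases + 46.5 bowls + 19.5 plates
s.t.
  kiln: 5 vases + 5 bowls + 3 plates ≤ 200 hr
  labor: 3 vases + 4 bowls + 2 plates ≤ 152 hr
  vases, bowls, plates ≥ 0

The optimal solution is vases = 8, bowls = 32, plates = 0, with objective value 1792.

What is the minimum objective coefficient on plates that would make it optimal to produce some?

At the optimum: kiln uses 200 of 200 (binding); labor uses 152 of 152 (binding).
The binding rows give the dual system: 5·y_kiln + 3·y_labor = 38 and 5·y_kiln + 4·y_labor = 46.5.
This yields shadow prices y_kiln = 2.5, y_labor = 8.5.
plates enters the basis when its profit ≥ yᵀa₃ = 2.5·3 + 8.5·2 = 24.5.

24.5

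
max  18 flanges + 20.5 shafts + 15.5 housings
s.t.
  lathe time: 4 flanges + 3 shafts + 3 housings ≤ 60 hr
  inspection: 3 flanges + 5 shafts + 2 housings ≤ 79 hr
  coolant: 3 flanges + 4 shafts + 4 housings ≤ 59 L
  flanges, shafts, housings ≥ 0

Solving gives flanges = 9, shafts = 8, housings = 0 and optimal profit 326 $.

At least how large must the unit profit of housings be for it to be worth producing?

Check each constraint at x*: lathe time 60/60 (tight); inspection 67/79 (slack 12); coolant 59/59 (tight).
Since inspection is not tight, its dual is 0.
Dual feasibility on the basic columns requires 4·y_lathe time + 3·y_coolant = 18, 3·y_lathe time + 4·y_coolant = 20.5.
→ y_lathe time = 1.5 and y_coolant = 4.
housings enters the basis when its profit ≥ yᵀa₃ = 1.5·3 + 4·4 = 20.5.

20.5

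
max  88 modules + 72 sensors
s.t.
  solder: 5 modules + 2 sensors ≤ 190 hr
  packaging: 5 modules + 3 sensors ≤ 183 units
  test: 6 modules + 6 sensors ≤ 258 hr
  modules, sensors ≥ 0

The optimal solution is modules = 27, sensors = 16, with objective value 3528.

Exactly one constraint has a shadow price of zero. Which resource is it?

solder

solder: 167/190 (slack 23)
packaging: 183/183 (binding)
test: 258/258 (binding)
By complementary slackness, a constraint with positive slack has shadow price 0 → solder.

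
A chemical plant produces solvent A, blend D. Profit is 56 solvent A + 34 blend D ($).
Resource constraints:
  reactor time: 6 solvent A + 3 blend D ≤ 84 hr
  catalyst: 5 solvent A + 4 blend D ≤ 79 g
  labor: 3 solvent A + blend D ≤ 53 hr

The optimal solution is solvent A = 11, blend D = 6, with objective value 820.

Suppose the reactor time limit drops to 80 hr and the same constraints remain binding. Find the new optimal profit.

796

Check each constraint at x*: reactor time 84/84 (tight); catalyst 79/79 (tight); labor 39/53 (slack 14).
Since labor is not tight, its dual is 0.
The binding rows give the dual system: 6·y_reactor time + 5·y_catalyst = 56 and 3·y_reactor time + 4·y_catalyst = 34.
Solving: y_reactor time = 6, y_catalyst = 4.
Δz = y_reactor time·Δb = 6 × (-4) = -24, so new z* = 820 − 24 = 796.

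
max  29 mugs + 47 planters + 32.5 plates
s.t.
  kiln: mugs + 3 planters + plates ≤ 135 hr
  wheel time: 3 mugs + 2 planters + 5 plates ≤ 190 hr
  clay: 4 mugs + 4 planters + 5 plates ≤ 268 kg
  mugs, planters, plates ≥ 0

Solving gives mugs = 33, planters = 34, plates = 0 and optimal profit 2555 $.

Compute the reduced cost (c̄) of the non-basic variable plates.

-1.5

Check each constraint at x*: kiln 135/135 (tight); wheel time 167/190 (slack 23); clay 268/268 (tight).
Slack constraints have shadow price 0 (complementary slackness).
From A_Bᵀ y = c: 1·y_kiln + 4·y_clay = 29; 3·y_kiln + 4·y_clay = 47.
→ y_kiln = 9 and y_clay = 5.
Reduced cost of plates: c₃ − yᵀa₃ = 32.5 − (9·1 + 5·5) = 32.5 − 34 = -1.5.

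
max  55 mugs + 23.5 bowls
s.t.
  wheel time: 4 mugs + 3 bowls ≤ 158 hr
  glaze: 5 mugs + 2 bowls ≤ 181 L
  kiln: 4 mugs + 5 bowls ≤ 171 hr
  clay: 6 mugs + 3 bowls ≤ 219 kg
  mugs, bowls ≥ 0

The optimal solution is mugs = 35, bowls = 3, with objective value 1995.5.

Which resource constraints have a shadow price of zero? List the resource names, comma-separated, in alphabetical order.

wheel time: 149/158 (slack 9)
glaze: 181/181 (binding)
kiln: 155/171 (slack 16)
clay: 219/219 (binding)
By complementary slackness, a constraint with positive slack has shadow price 0 → kiln, wheel time.

kiln, wheel time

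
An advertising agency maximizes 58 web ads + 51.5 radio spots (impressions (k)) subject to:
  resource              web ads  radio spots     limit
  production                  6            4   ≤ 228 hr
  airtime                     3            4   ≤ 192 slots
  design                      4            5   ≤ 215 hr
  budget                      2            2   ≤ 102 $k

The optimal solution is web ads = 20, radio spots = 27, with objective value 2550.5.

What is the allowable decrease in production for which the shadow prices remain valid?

Binding constraints: production, design. The basis is B = [[6,4],[4,5]] with det 14.
Per unit decrease in production, x* moves by d = (-0.3571, 0.2857).
The basis stays optimal until web ads reaches 0; allowable decrease = 56 hr.

56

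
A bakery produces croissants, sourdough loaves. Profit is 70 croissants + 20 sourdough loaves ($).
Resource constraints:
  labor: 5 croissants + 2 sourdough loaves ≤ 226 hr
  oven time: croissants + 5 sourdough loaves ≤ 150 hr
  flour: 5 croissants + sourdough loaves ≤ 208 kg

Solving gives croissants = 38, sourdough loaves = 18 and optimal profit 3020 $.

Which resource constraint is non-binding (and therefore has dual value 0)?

oven time

labor: 226/226 (binding)
oven time: 128/150 (slack 22)
flour: 208/208 (binding)
By complementary slackness, a constraint with positive slack has shadow price 0 → oven time.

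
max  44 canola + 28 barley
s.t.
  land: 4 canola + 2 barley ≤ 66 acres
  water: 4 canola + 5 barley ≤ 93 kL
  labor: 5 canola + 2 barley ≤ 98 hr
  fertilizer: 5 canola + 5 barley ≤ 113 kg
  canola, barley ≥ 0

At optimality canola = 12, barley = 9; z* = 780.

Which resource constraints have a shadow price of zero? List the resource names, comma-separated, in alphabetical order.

fertilizer, labor

land: 66/66 (binding)
water: 93/93 (binding)
labor: 78/98 (slack 20)
fertilizer: 105/113 (slack 8)
By complementary slackness, a constraint with positive slack has shadow price 0 → fertilizer, labor.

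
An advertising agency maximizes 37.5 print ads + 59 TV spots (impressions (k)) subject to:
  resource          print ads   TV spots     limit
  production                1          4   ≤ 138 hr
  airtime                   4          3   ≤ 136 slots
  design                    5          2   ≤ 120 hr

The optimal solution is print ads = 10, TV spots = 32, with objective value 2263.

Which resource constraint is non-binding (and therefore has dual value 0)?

design

production: 138/138 (binding)
airtime: 136/136 (binding)
design: 114/120 (slack 6)
By complementary slackness, a constraint with positive slack has shadow price 0 → design.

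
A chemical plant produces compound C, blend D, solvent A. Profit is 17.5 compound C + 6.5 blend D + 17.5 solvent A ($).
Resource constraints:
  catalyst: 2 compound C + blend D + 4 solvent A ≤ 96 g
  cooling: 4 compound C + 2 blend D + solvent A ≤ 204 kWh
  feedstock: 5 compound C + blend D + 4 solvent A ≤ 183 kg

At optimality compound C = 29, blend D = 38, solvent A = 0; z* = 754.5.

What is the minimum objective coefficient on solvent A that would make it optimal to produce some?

Binding: catalyst and feedstock. Non-binding: cooling (12 unused).
Slack constraints have shadow price 0 (complementary slackness).
Dual feasibility on the basic columns requires 2·y_catalyst + 5·y_feedstock = 17.5, 1·y_catalyst + 1·y_feedstock = 6.5.
Solving: y_catalyst = 5, y_feedstock = 1.5.
solvent A enters the basis when its profit ≥ yᵀa₃ = 5·4 + 1.5·4 = 26.

26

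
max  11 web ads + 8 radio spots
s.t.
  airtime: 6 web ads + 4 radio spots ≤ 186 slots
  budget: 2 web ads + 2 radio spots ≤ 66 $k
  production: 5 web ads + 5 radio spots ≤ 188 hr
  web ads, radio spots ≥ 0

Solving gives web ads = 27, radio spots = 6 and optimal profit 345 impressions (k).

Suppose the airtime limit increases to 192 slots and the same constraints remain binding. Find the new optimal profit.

Binding: airtime and budget. Non-binding: production (23 unused).
Slack constraints have shadow price 0 (complementary slackness).
From A_Bᵀ y = c: 6·y_airtime + 2·y_budget = 11; 4·y_airtime + 2·y_budget = 8.
Solving: y_airtime = 1.5, y_budget = 1.
Δz = y_airtime·Δb = 1.5 × (6) = 9, so new z* = 345 + 9 = 354.

354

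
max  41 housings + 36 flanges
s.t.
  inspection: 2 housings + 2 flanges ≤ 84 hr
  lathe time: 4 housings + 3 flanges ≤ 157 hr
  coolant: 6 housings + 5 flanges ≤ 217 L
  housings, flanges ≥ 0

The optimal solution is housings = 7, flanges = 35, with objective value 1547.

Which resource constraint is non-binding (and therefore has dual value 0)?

lathe time

inspection: 84/84 (binding)
lathe time: 133/157 (slack 24)
coolant: 217/217 (binding)
By complementary slackness, a constraint with positive slack has shadow price 0 → lathe time.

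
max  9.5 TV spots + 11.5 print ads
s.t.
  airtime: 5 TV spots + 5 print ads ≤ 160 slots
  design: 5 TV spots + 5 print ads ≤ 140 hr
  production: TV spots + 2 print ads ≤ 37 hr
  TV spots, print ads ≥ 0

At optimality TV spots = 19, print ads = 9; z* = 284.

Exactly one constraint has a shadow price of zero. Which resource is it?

airtime

airtime: 140/160 (slack 20)
design: 140/140 (binding)
production: 37/37 (binding)
By complementary slackness, a constraint with positive slack has shadow price 0 → airtime.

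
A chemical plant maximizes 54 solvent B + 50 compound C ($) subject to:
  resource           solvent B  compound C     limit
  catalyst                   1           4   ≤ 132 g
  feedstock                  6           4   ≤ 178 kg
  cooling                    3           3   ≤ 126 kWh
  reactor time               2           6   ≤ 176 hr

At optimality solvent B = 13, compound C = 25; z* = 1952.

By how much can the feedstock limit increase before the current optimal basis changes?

Binding constraints: feedstock, reactor time. The basis is B = [[6,4],[2,6]] with det 28.
Per unit increase in feedstock, x* moves by d = (0.2143, -0.0714).
The basis stays optimal until cooling becomes binding; allowable increase = 28 kg.

28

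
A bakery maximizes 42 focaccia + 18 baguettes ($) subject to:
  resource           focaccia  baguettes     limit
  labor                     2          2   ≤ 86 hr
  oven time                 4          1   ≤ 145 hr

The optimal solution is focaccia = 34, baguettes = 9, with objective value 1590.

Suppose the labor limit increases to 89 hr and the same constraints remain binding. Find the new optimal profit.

Check each constraint at x*: labor 86/86 (tight); oven time 145/145 (tight).
From A_Bᵀ y = c: 2·y_labor + 4·y_oven time = 42; 2·y_labor + 1·y_oven time = 18.
→ y_labor = 5 and y_oven time = 8.
Δz = y_labor·Δb = 5 × (3) = 15, so new z* = 1590 + 15 = 1605.

1605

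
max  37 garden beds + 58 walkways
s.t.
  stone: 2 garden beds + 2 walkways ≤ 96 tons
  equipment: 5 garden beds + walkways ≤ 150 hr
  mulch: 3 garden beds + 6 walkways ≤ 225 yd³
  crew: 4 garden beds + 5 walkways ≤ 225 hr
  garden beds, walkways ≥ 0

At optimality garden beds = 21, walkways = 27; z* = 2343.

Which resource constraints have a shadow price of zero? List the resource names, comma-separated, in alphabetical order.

crew, equipment

stone: 96/96 (binding)
equipment: 132/150 (slack 18)
mulch: 225/225 (binding)
crew: 219/225 (slack 6)
By complementary slackness, a constraint with positive slack has shadow price 0 → crew, equipment.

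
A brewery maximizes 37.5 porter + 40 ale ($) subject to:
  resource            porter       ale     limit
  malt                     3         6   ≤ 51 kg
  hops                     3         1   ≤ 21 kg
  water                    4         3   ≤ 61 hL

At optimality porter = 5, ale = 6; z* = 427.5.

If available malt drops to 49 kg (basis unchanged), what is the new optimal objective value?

416.5

Binding: malt and hops. Non-binding: water (23 unused).
By complementary slackness, y = 0 for the non-binding constraint.
Dual feasibility on the basic columns requires 3·y_malt + 3·y_hops = 37.5, 6·y_malt + 1·y_hops = 40.
Solving: y_malt = 5.5, y_hops = 7.
Δz = y_malt·Δb = 5.5 × (-2) = -11, so new z* = 427.5 − 11 = 416.5.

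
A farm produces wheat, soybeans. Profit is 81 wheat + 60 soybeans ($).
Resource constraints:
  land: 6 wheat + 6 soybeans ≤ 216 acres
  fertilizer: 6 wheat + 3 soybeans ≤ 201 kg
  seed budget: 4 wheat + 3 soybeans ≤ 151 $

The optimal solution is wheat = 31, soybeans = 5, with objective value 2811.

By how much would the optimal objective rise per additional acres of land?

6.5

At the optimum: land uses 216 of 216 (binding); fertilizer uses 201 of 201 (binding); seed budget uses 139 of 151 (slack = 12).
Slack constraints have shadow price 0 (complementary slackness).
Dual feasibility on the basic columns requires 6·y_land + 6·y_fertilizer = 81, 6·y_land + 3·y_fertilizer = 60.
Solving: y_land = 6.5, y_fertilizer = 7.
Shadow price of land = 6.5.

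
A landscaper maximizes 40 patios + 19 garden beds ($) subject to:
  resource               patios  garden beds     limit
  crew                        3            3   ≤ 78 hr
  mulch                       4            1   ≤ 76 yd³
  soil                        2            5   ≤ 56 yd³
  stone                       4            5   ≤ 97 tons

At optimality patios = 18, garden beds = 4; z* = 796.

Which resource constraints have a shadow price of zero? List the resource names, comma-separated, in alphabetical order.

crew, stone

crew: 66/78 (slack 12)
mulch: 76/76 (binding)
soil: 56/56 (binding)
stone: 92/97 (slack 5)
By complementary slackness, a constraint with positive slack has shadow price 0 → crew, stone.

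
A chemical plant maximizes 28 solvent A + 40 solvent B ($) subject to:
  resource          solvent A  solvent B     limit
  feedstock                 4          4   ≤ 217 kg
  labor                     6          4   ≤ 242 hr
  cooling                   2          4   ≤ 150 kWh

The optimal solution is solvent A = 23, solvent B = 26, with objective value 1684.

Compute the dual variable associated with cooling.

8

Binding: labor and cooling. Non-binding: feedstock (21 unused).
By complementary slackness, y = 0 for the non-binding constraint.
The binding rows give the dual system: 6·y_labor + 2·y_cooling = 28 and 4·y_labor + 4·y_cooling = 40.
Solving: y_labor = 2, y_cooling = 8.
Shadow price of cooling = 8.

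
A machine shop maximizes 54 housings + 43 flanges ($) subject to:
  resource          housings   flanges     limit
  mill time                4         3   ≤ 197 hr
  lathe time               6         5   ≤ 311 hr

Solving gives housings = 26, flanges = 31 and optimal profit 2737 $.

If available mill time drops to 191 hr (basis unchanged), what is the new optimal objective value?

2701

Both mill time and lathe time are binding at x*.
Dual feasibility on the basic columns requires 4·y_mill time + 6·y_lathe time = 54, 3·y_mill time + 5·y_lathe time = 43.
→ y_mill time = 6 and y_lathe time = 5.
Δz = y_mill time·Δb = 6 × (-6) = -36, so new z* = 2737 − 36 = 2701.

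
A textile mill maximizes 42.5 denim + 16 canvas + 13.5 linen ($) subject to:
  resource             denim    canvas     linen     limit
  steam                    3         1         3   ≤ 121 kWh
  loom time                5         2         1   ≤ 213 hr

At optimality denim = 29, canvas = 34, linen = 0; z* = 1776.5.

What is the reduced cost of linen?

At the optimum: steam uses 121 of 121 (binding); loom time uses 213 of 213 (binding).
The binding rows give the dual system: 3·y_steam + 5·y_loom time = 42.5 and 1·y_steam + 2·y_loom time = 16.
Solving: y_steam = 5, y_loom time = 5.5.
Reduced cost of linen: c₃ − yᵀa₃ = 13.5 − (5·3 + 5.5·1) = 13.5 − 20.5 = -7.

-7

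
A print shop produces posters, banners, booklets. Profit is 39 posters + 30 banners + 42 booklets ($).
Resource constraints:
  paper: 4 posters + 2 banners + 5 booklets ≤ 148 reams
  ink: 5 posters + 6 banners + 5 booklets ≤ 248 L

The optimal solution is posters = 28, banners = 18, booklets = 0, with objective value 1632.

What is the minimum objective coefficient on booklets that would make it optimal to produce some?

At the optimum: paper uses 148 of 148 (binding); ink uses 248 of 248 (binding).
The binding rows give the dual system: 4·y_paper + 5·y_ink = 39 and 2·y_paper + 6·y_ink = 30.
Solving: y_paper = 6, y_ink = 3.
booklets enters the basis when its profit ≥ yᵀa₃ = 6·5 + 3·5 = 45.

45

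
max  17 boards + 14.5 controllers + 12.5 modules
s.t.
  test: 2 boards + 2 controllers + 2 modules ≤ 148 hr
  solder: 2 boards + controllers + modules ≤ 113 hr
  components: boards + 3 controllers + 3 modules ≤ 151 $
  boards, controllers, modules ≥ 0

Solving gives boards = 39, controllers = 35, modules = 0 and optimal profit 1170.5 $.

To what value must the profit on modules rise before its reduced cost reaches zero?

14.5

Check each constraint at x*: test 148/148 (tight); solder 113/113 (tight); components 144/151 (slack 7).
Slack constraints have shadow price 0 (complementary slackness).
From A_Bᵀ y = c: 2·y_test + 2·y_solder = 17; 2·y_test + 1·y_solder = 14.5.
Solving: y_test = 6, y_solder = 2.5.
modules enters the basis when its profit ≥ yᵀa₃ = 6·2 + 2.5·1 = 14.5.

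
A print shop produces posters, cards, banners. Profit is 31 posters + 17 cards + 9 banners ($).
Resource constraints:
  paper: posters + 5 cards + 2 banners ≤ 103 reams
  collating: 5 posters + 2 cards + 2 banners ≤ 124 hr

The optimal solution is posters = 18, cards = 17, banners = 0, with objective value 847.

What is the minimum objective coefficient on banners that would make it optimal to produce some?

At the optimum: paper uses 103 of 103 (binding); collating uses 124 of 124 (binding).
From A_Bᵀ y = c: 1·y_paper + 5·y_collating = 31; 5·y_paper + 2·y_collating = 17.
→ y_paper = 1 and y_collating = 6.
banners enters the basis when its profit ≥ yᵀa₃ = 1·2 + 6·2 = 14.

14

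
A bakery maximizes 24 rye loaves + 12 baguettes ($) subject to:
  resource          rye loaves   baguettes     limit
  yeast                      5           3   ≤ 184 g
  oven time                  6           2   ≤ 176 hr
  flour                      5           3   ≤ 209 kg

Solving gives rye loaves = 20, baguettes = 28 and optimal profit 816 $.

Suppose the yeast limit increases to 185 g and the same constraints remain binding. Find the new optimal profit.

819

Binding: yeast and oven time. Non-binding: flour (25 unused).
Slack constraints have shadow price 0 (complementary slackness).
From A_Bᵀ y = c: 5·y_yeast + 6·y_oven time = 24; 3·y_yeast + 2·y_oven time = 12.
This yields shadow prices y_yeast = 3, y_oven time = 1.5.
Δz = y_yeast·Δb = 3 × (1) = 3, so new z* = 816 + 3 = 819.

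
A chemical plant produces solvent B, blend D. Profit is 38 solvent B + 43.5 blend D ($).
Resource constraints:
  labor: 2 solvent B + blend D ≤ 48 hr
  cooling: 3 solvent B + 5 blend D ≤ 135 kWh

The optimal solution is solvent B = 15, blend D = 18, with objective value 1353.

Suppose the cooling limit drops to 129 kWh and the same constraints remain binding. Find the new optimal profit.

1311

Both labor and cooling are binding at x*.
From A_Bᵀ y = c: 2·y_labor + 3·y_cooling = 38; 1·y_labor + 5·y_cooling = 43.5.
Solving: y_labor = 8.5, y_cooling = 7.
Δz = y_cooling·Δb = 7 × (-6) = -42, so new z* = 1353 − 42 = 1311.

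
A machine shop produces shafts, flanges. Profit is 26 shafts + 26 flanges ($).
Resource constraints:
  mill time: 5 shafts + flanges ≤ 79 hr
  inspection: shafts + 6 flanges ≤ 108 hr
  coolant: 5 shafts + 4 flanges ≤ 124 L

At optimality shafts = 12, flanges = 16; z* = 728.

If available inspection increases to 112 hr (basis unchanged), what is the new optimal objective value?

At the optimum: mill time uses 76 of 79 (slack = 3); inspection uses 108 of 108 (binding); coolant uses 124 of 124 (binding).
By complementary slackness, y = 0 for the non-binding constraint.
The binding rows give the dual system: 1·y_inspection + 5·y_coolant = 26 and 6·y_inspection + 4·y_coolant = 26.
→ y_inspection = 1 and y_coolant = 5.
Δz = y_inspection·Δb = 1 × (4) = 4, so new z* = 728 + 4 = 732.

732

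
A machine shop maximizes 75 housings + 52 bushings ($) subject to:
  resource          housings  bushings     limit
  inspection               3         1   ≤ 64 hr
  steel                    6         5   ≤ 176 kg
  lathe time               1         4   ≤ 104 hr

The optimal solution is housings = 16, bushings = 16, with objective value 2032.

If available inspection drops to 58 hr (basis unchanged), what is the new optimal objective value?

Binding: inspection and steel. Non-binding: lathe time (24 unused).
Slack constraints have shadow price 0 (complementary slackness).
The binding rows give the dual system: 3·y_inspection + 6·y_steel = 75 and 1·y_inspection + 5·y_steel = 52.
→ y_inspection = 7 and y_steel = 9.
Δz = y_inspection·Δb = 7 × (-6) = -42, so new z* = 2032 − 42 = 1990.

1990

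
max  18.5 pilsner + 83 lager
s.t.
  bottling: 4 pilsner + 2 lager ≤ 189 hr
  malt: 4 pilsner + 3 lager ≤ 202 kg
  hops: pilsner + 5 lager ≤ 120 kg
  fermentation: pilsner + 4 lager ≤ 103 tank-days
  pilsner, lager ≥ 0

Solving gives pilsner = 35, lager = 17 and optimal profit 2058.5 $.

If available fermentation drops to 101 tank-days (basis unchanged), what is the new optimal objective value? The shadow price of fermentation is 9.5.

Δb = -2, so new z* = 2058.5 + (9.5)·(-2) = 2058.5 − 19 = 2039.5.

2039.5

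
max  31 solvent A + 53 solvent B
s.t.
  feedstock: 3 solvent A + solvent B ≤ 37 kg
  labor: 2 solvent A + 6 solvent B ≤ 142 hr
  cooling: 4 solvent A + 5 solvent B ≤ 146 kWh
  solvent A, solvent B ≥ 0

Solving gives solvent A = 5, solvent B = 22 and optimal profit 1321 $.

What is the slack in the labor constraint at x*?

0

labor used = 2·5 + 6·22 = 142; slack = 142 − 142 = 0.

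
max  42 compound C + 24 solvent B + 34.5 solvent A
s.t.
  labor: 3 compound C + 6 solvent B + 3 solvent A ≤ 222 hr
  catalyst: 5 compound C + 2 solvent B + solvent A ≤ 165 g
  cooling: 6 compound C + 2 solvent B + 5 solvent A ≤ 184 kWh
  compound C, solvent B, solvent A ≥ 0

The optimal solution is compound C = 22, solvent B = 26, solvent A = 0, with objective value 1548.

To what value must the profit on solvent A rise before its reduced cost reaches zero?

36

Check each constraint at x*: labor 222/222 (tight); catalyst 162/165 (slack 3); cooling 184/184 (tight).
Since catalyst is not tight, its dual is 0.
Dual feasibility on the basic columns requires 3·y_labor + 6·y_cooling = 42, 6·y_labor + 2·y_cooling = 24.
This yields shadow prices y_labor = 2, y_cooling = 6.
solvent A enters the basis when its profit ≥ yᵀa₃ = 2·3 + 6·5 = 36.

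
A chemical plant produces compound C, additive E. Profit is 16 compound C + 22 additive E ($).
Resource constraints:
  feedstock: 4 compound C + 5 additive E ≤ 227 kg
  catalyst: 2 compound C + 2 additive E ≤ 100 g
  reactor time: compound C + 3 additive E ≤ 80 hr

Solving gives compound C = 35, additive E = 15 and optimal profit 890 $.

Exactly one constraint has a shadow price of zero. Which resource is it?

feedstock

feedstock: 215/227 (slack 12)
catalyst: 100/100 (binding)
reactor time: 80/80 (binding)
By complementary slackness, a constraint with positive slack has shadow price 0 → feedstock.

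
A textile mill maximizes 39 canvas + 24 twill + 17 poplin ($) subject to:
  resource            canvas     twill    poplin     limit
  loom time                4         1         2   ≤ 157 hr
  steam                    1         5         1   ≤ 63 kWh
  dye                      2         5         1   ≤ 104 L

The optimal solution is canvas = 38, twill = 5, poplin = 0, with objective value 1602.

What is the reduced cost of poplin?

At the optimum: loom time uses 157 of 157 (binding); steam uses 63 of 63 (binding); dye uses 101 of 104 (slack = 3).
By complementary slackness, y = 0 for the non-binding constraint.
Dual feasibility on the basic columns requires 4·y_loom time + 1·y_steam = 39, 1·y_loom time + 5·y_steam = 24.
This yields shadow prices y_loom time = 9, y_steam = 3.
Reduced cost of poplin: c₃ − yᵀa₃ = 17 − (9·2 + 3·1) = 17 − 21 = -4.

-4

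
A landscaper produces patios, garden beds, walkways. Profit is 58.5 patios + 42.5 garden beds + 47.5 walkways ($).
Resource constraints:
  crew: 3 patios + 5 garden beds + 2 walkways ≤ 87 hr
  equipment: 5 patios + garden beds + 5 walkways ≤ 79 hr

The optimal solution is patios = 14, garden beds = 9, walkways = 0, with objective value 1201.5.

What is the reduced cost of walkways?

At the optimum: crew uses 87 of 87 (binding); equipment uses 79 of 79 (binding).
From A_Bᵀ y = c: 3·y_crew + 5·y_equipment = 58.5; 5·y_crew + 1·y_equipment = 42.5.
→ y_crew = 7 and y_equipment = 7.5.
Reduced cost of walkways: c₃ − yᵀa₃ = 47.5 − (7·2 + 7.5·5) = 47.5 − 51.5 = -4.

-4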